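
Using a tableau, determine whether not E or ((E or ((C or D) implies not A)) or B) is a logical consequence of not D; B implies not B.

Yes

Initial set: {not D; (B implies not B); not (not E or ((E or ((C or D) implies not A)) or B))}.
not (not E or ((E or ((C or D) implies not A)) or B)): α-rule — add not not E, not ((E or ((C or D) implies not A)) or B).
not ((E or ((C or D) implies not A)) or B): α-rule — add not (E or ((C or D) implies not A)), not B.
not (E or ((C or D) implies not A)): α-rule — add not E, not ((C or D) implies not A).
× closes — contains both E and not E.
All 1 branch closes.
Every branch closed, so the premises entail the conclusion.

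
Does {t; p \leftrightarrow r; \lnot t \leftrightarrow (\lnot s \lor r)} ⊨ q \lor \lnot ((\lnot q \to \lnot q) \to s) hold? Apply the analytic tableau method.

Initial set: {t; (p \leftrightarrow r); (\lnot t \leftrightarrow (\lnot s \lor r)); \lnot (q \lor \lnot ((\lnot q \to \lnot q) \to s))}.
\lnot (q \lor \lnot ((\lnot q \to \lnot q) \to s)): α-rule — add \lnot q, \lnot \lnot ((\lnot q \to \lnot q) \to s).
(p \leftrightarrow r): β-rule — branch into p, r  //  \lnot p, \lnot r.
  branch 1 (add p, r):
    (\lnot t \leftrightarrow (\lnot s \lor r)): β-rule — branch into \lnot t, (\lnot s \lor r)  //  \lnot \lnot t, \lnot (\lnot s \lor r).
      branch 1.1 (add \lnot t, (\lnot s \lor r)):
        × closes — contains both t and \lnot t.
      branch 1.2 (add \lnot \lnot t, \lnot (\lnot s \lor r)):
        \lnot (\lnot s \lor r): α-rule — add \lnot \lnot s, \lnot r.
        × closes — contains both r and \lnot r.
  branch 2 (add \lnot p, \lnot r):
    (\lnot t \leftrightarrow (\lnot s \lor r)): β-rule — branch into \lnot t, (\lnot s \lor r)  //  \lnot \lnot t, \lnot (\lnot s \lor r).
      branch 2.1 (add \lnot t, (\lnot s \lor r)):
        × closes — contains both t and \lnot t.
      branch 2.2 (add \lnot \lnot t, \lnot (\lnot s \lor r)):
        \lnot (\lnot s \lor r): α-rule — add \lnot \lnot s, \lnot r.
        \lnot \lnot ((\lnot q \to \lnot q) \to s): β-rule — branch into \lnot (\lnot q \to \lnot q)  //  s.
          branch 2.2.1 (add \lnot (\lnot q \to \lnot q)):
            \lnot (\lnot q \to \lnot q): α-rule — add \lnot q, \lnot \lnot q.
            × closes — contains both q and \lnot q.
          branch 2.2.2 (add s):
            ○ open, literals {p=false, q=false, r=false, s=true, t=true}.
4 branches closed, 1 open.
An open branch gives a countermodel: p=false, q=false, r=false, s=true, t=true (unmentioned atoms arbitrary); the premises hold there but the conclusion fails.

No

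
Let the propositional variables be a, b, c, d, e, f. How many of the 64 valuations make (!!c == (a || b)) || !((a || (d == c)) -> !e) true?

Initial set: {((!!c == (a || b)) || !((a || (d == c)) -> !e))}.
((!!c == (a || b)) || !((a || (d == c)) -> !e)): β-rule — branch into (!!c == (a || b))  //  !((a || (d == c)) -> !e).
  branch 1 (add (!!c == (a || b))):
    (!!c == (a || b)): β-rule — branch into !!c, (a || b)  //  !!!c, !(a || b).
      branch 1.1 (add !!c, (a || b)):
        !!c: drop double negation, giving c.
        (a || b): β-rule — branch into a  //  b.
          branch 1.1.1 (add a):
            ○ open, literals {a=1, c=1}.
          branch 1.1.2 (add b):
            ○ open, literals {b=1, c=1}.
      branch 1.2 (add !!!c, !(a || b)):
        !!!c: drop double negation, giving !c.
        !(a || b): α-rule — add !a, !b.
        ○ open, literals {a=0, b=0, c=0}.
  branch 2 (add !((a || (d == c)) -> !e)):
    !((a || (d == c)) -> !e): α-rule — add (a || (d == c)), !!e.
    (a || (d == c)): β-rule — branch into a  //  (d == c).
      branch 2.1 (add a):
        ○ open, literals {a=1, e=1}.
      branch 2.2 (add (d == c)):
        (d == c): β-rule — branch into d, c  //  !d, !c.
          branch 2.2.1 (add d, c):
            ○ open, literals {c=1, d=1, e=1}.
          branch 2.2.2 (add !d, !c):
            ○ open, literals {c=0, d=0, e=1}.
0 branches closed, 6 open.
Each open branch fixes some atoms; the unmentioned ones are free. Counting distinct full assignments: branch {a=1, c=1} (b, d, e, f) contributes 16 new; branch {b=1, c=1} (a, d, e, f) contributes 8 new; branch {a=0, b=0, c=0} (d, e, f) contributes 8 new; branch {a=1, e=1} (b, c, d, f) contributes 8 new; branch {c=1, d=1, e=1} (a, b, f) contributes 2 new; branch {c=0, d=0, e=1} (a, b, f) contributes 2 new. Total: 44.

44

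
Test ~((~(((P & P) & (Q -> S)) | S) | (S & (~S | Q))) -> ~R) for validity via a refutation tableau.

Assume the negation and expand:
Initial set: {~~((~(((P & P) & (Q -> S)) | S) | (S & (~S | Q))) -> ~R)}.
~~((~(((P & P) & (Q -> S)) | S) | (S & (~S | Q))) -> ~R): β-rule — branch into ~(~(((P & P) & (Q -> S)) | S) | (S & (~S | Q)))  //  ~R.
  branch 1 (add ~(~(((P & P) & (Q -> S)) | S) | (S & (~S | Q)))):
    ~(~(((P & P) & (Q -> S)) | S) | (S & (~S | Q))): α-rule — add ~~(((P & P) & (Q -> S)) | S), ~(S & (~S | Q)).
    ~~(((P & P) & (Q -> S)) | S): β-rule — branch into ((P & P) & (Q -> S))  //  S.
      branch 1.1 (add ((P & P) & (Q -> S))):
        ((P & P) & (Q -> S)): α-rule — add (P & P), (Q -> S).
        (P & P): α-rule — add P, P.
        ~(S & (~S | Q)): β-rule — branch into ~S  //  ~(~S | Q).
          branch 1.1.1 (add ~S):
            (Q -> S): β-rule — branch into ~Q  //  S.
              branch 1.1.1.1 (add ~Q):
                ○ open, literals {P=T, Q=F, S=F}.
              branch 1.1.1.2 (add S):
                × closes — contains both S and ~S.
          branch 1.1.2 (add ~(~S | Q)):
            ~(~S | Q): α-rule — add ~~S, ~Q.
            (Q -> S): β-rule — branch into ~Q  //  S.
              branch 1.1.2.1 (add ~Q):
                ○ open, literals {P=T, Q=F, S=T}.
              branch 1.1.2.2 (add S):
                ○ open, literals {P=T, Q=F, S=T}.
      branch 1.2 (add S):
        ~(S & (~S | Q)): β-rule — branch into ~S  //  ~(~S | Q).
          branch 1.2.1 (add ~S):
            × closes — contains both S and ~S.
          branch 1.2.2 (add ~(~S | Q)):
            ~(~S | Q): α-rule — add ~~S, ~Q.
            ○ open, literals {Q=F, S=T}.
  branch 2 (add ~R):
    ○ open, literals {R=F}.
2 branches closed, 5 open.
An open branch gives a countermodel: P=T, Q=F, S=F (unmentioned atoms arbitrary); under it the original formula is false.

Not valid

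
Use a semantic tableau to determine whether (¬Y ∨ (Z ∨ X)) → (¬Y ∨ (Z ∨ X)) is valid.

Assume the negation and expand:
Initial set: {¬((¬Y ∨ (Z ∨ X)) → (¬Y ∨ (Z ∨ X)))}.
¬((¬Y ∨ (Z ∨ X)) → (¬Y ∨ (Z ∨ X))): α-rule — add (¬Y ∨ (Z ∨ X)), ¬(¬Y ∨ (Z ∨ X)).
¬(¬Y ∨ (Z ∨ X)): α-rule — add ¬¬Y, ¬(Z ∨ X).
¬(Z ∨ X): α-rule — add ¬Z, ¬X.
(¬Y ∨ (Z ∨ X)): β-rule — branch into ¬Y  //  (Z ∨ X).
  branch 1 (add ¬Y):
    × closes — contains both Y and ¬Y.
  branch 2 (add (Z ∨ X)):
    (Z ∨ X): β-rule — branch into Z  //  X.
      branch 2.1 (add Z):
        × closes — contains both Z and ¬Z.
      branch 2.2 (add X):
        × closes — contains both X and ¬X.
All 3 branches close.
Every branch closed, so the negation is unsatisfiable and the formula is valid.

Valid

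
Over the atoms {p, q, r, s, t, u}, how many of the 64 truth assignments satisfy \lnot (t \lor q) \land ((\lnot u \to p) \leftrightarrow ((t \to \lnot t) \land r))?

Initial set: {(\lnot (t \lor q) \land ((\lnot u \to p) \leftrightarrow ((t \to \lnot t) \land r)))}.
(\lnot (t \lor q) \land ((\lnot u \to p) \leftrightarrow ((t \to \lnot t) \land r))): α-rule — add \lnot (t \lor q), ((\lnot u \to p) \leftrightarrow ((t \to \lnot t) \land r)).
\lnot (t \lor q): α-rule — add \lnot t, \lnot q.
((\lnot u \to p) \leftrightarrow ((t \to \lnot t) \land r)): β-rule — branch into (\lnot u \to p), ((t \to \lnot t) \land r)  //  \lnot (\lnot u \to p), \lnot ((t \to \lnot t) \land r).
  branch 1 (add (\lnot u \to p), ((t \to \lnot t) \land r)):
    ((t \to \lnot t) \land r): α-rule — add (t \to \lnot t), r.
    (\lnot u \to p): β-rule — branch into \lnot \lnot u  //  p.
      branch 1.1 (add \lnot \lnot u):
        (t \to \lnot t): β-rule — branch into \lnot t  //  \lnot t.
          branch 1.1.1 (add \lnot t):
            ○ open, literals {q=F, r=T, t=F, u=T}.
          branch 1.1.2 (add \lnot t):
            ○ open, literals {q=F, r=T, t=F, u=T}.
      branch 1.2 (add p):
        (t \to \lnot t): β-rule — branch into \lnot t  //  \lnot t.
          branch 1.2.1 (add \lnot t):
            ○ open, literals {p=T, q=F, r=T, t=F}.
          branch 1.2.2 (add \lnot t):
            ○ open, literals {p=T, q=F, r=T, t=F}.
  branch 2 (add \lnot (\lnot u \to p), \lnot ((t \to \lnot t) \land r)):
    \lnot (\lnot u \to p): α-rule — add \lnot u, \lnot p.
    \lnot ((t \to \lnot t) \land r): β-rule — branch into \lnot (t \to \lnot t)  //  \lnot r.
      branch 2.1 (add \lnot (t \to \lnot t)):
        \lnot (t \to \lnot t): α-rule — add t, \lnot \lnot t.
        × closes — contains both t and \lnot t.
      branch 2.2 (add \lnot r):
        ○ open, literals {p=F, q=F, r=F, t=F, u=F}.
1 branch closed, 5 open.
Each open branch fixes some atoms; the unmentioned ones are free. Counting distinct full assignments: branch {q=F, r=T, t=F, u=T} (p, s) contributes 4 new; branch {q=F, r=T, t=F, u=T} (p, s) contributes 0 new; branch {p=T, q=F, r=T, t=F} (s, u) contributes 2 new; branch {p=T, q=F, r=T, t=F} (s, u) contributes 0 new; branch {p=F, q=F, r=F, t=F, u=F} (s) contributes 2 new. Total: 8.

8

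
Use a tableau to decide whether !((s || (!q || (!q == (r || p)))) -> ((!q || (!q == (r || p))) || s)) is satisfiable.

Unsatisfiable

Initial set: {!((s || (!q || (!q == (r || p)))) -> ((!q || (!q == (r || p))) || s))}.
!((s || (!q || (!q == (r || p)))) -> ((!q || (!q == (r || p))) || s)): α-rule — add (s || (!q || (!q == (r || p)))), !((!q || (!q == (r || p))) || s).
!((!q || (!q == (r || p))) || s): α-rule — add !(!q || (!q == (r || p))), !s.
!(!q || (!q == (r || p))): α-rule — add !!q, !(!q == (r || p)).
(s || (!q || (!q == (r || p)))): β-rule — branch into s  //  (!q || (!q == (r || p))).
  branch 1 (add s):
    × closes — contains both s and !s.
  branch 2 (add (!q || (!q == (r || p)))):
    !(!q == (r || p)): β-rule — branch into !q, !(r || p)  //  !!q, (r || p).
      branch 2.1 (add !q, !(r || p)):
        × closes — contains both q and !q.
      branch 2.2 (add !!q, (r || p)):
        (!q || (!q == (r || p))): β-rule — branch into !q  //  (!q == (r || p)).
          branch 2.2.1 (add !q):
            × closes — contains both q and !q.
          branch 2.2.2 (add (!q == (r || p))):
            (r || p): β-rule — branch into r  //  p.
              branch 2.2.2.1 (add r):
                (!q == (r || p)): β-rule — branch into !q, (r || p)  //  !!q, !(r || p).
                  branch 2.2.2.1.1 (add !q, (r || p)):
                    × closes — contains both q and !q.
                  branch 2.2.2.1.2 (add !!q, !(r || p)):
                    !(r || p): α-rule — add !r, !p.
                    × closes — contains both r and !r.
              branch 2.2.2.2 (add p):
                (!q == (r || p)): β-rule — branch into !q, (r || p)  //  !!q, !(r || p).
                  branch 2.2.2.2.1 (add !q, (r || p)):
                    × closes — contains both q and !q.
                  branch 2.2.2.2.2 (add !!q, !(r || p)):
                    !(r || p): α-rule — add !r, !p.
                    × closes — contains both p and !p.
All 7 branches close.
Every branch closed; the formula is unsatisfiable.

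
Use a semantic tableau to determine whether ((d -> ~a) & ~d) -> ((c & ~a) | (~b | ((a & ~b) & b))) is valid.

Not valid

Assume the negation and expand:
Initial set: {F (((d -> ~a) & ~d) -> ((c & ~a) | (~b | ((a & ~b) & b))))}.
F (((d -> ~a) & ~d) -> ((c & ~a) | (~b | ((a & ~b) & b)))): α-rule — add T ((d -> ~a) & ~d), F ((c & ~a) | (~b | ((a & ~b) & b))).
T ((d -> ~a) & ~d): α-rule — add T (d -> ~a), T ~d.
F ((c & ~a) | (~b | ((a & ~b) & b))): α-rule — add F (c & ~a), F (~b | ((a & ~b) & b)).
F (~b | ((a & ~b) & b)): α-rule — add F ~b, F ((a & ~b) & b).
T (d -> ~a): β-rule — branch into F d  //  T ~a.
  branch 1 (add F d):
    F (c & ~a): β-rule — branch into F c  //  F ~a.
      branch 1.1 (add F c):
        F ((a & ~b) & b): β-rule — branch into F (a & ~b)  //  F b.
          branch 1.1.1 (add F (a & ~b)):
            F (a & ~b): β-rule — branch into F a  //  F ~b.
              branch 1.1.1.1 (add F a):
                ○ open, literals {a=false, b=true, c=false, d=false}.
              branch 1.1.1.2 (add F ~b):
                ○ open, literals {b=true, c=false, d=false}.
          branch 1.1.2 (add F b):
            × closes — contains both b and ~b.
      branch 1.2 (add F ~a):
        F ((a & ~b) & b): β-rule — branch into F (a & ~b)  //  F b.
          branch 1.2.1 (add F (a & ~b)):
            F (a & ~b): β-rule — branch into F a  //  F ~b.
              branch 1.2.1.1 (add F a):
                × closes — contains both a and ~a.
              branch 1.2.1.2 (add F ~b):
                ○ open, literals {a=true, b=true, d=false}.
          branch 1.2.2 (add F b):
            × closes — contains both b and ~b.
  branch 2 (add T ~a):
    F (c & ~a): β-rule — branch into F c  //  F ~a.
      branch 2.1 (add F c):
        F ((a & ~b) & b): β-rule — branch into F (a & ~b)  //  F b.
          branch 2.1.1 (add F (a & ~b)):
            F (a & ~b): β-rule — branch into F a  //  F ~b.
              branch 2.1.1.1 (add F a):
                ○ open, literals {a=false, b=true, c=false, d=false}.
              branch 2.1.1.2 (add F ~b):
                ○ open, literals {a=false, b=true, c=false, d=false}.
          branch 2.1.2 (add F b):
            × closes — contains both b and ~b.
      branch 2.2 (add F ~a):
        × closes — contains both a and ~a.
5 branches closed, 5 open.
An open branch gives a countermodel: a=false, b=true, c=false, d=false (unmentioned atoms arbitrary); under it the original formula is false.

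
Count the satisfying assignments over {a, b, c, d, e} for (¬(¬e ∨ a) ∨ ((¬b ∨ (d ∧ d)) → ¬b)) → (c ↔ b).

Initial set: {((¬(¬e ∨ a) ∨ ((¬b ∨ (d ∧ d)) → ¬b)) → (c ↔ b))}.
((¬(¬e ∨ a) ∨ ((¬b ∨ (d ∧ d)) → ¬b)) → (c ↔ b)): β-rule — branch into ¬(¬(¬e ∨ a) ∨ ((¬b ∨ (d ∧ d)) → ¬b))  //  (c ↔ b).
  branch 1 (add ¬(¬(¬e ∨ a) ∨ ((¬b ∨ (d ∧ d)) → ¬b))):
    ¬(¬(¬e ∨ a) ∨ ((¬b ∨ (d ∧ d)) → ¬b)): α-rule — add ¬¬(¬e ∨ a), ¬((¬b ∨ (d ∧ d)) → ¬b).
    ¬((¬b ∨ (d ∧ d)) → ¬b): α-rule — add (¬b ∨ (d ∧ d)), ¬¬b.
    ¬¬(¬e ∨ a): β-rule — branch into ¬e  //  a.
      branch 1.1 (add ¬e):
        (¬b ∨ (d ∧ d)): β-rule — branch into ¬b  //  (d ∧ d).
          branch 1.1.1 (add ¬b):
            × closes — contains both b and ¬b.
          branch 1.1.2 (add (d ∧ d)):
            (d ∧ d): α-rule — add d, d.
            ○ open, literals {b=T, d=T, e=F}.
      branch 1.2 (add a):
        (¬b ∨ (d ∧ d)): β-rule — branch into ¬b  //  (d ∧ d).
          branch 1.2.1 (add ¬b):
            × closes — contains both b and ¬b.
          branch 1.2.2 (add (d ∧ d)):
            (d ∧ d): α-rule — add d, d.
            ○ open, literals {a=T, b=T, d=T}.
  branch 2 (add (c ↔ b)):
    (c ↔ b): β-rule — branch into c, b  //  ¬c, ¬b.
      branch 2.1 (add c, b):
        ○ open, literals {b=T, c=T}.
      branch 2.2 (add ¬c, ¬b):
        ○ open, literals {b=F, c=F}.
2 branches closed, 4 open.
Each open branch fixes some atoms; the unmentioned ones are free. Counting distinct full assignments: branch {b=T, d=T, e=F} (a, c) contributes 4 new; branch {a=T, b=T, d=T} (c, e) contributes 2 new; branch {b=T, c=T} (a, d, e) contributes 5 new; branch {b=F, c=F} (a, d, e) contributes 8 new. Total: 19.

19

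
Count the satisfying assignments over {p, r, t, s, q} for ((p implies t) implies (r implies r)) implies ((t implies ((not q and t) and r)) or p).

26

Initial set: {T (((p implies t) implies (r implies r)) implies ((t implies ((not q and t) and r)) or p))}.
T (((p implies t) implies (r implies r)) implies ((t implies ((not q and t) and r)) or p)): β-rule — branch into F ((p implies t) implies (r implies r))  //  T ((t implies ((not q and t) and r)) or p).
  branch 1 (add F ((p implies t) implies (r implies r))):
    F ((p implies t) implies (r implies r)): α-rule — add T (p implies t), F (r implies r).
    F (r implies r): α-rule — add T r, F r.
    × closes — contains both r and not r.
  branch 2 (add T ((t implies ((not q and t) and r)) or p)):
    T ((t implies ((not q and t) and r)) or p): β-rule — branch into T (t implies ((not q and t) and r))  //  T p.
      branch 2.1 (add T (t implies ((not q and t) and r))):
        T (t implies ((not q and t) and r)): β-rule — branch into F t  //  T ((not q and t) and r).
          branch 2.1.1 (add F t):
            ○ open, literals {t=false}.
          branch 2.1.2 (add T ((not q and t) and r)):
            T ((not q and t) and r): α-rule — add T (not q and t), T r.
            T (not q and t): α-rule — add T not q, T t.
            ○ open, literals {q=false, r=true, t=true}.
      branch 2.2 (add T p):
        ○ open, literals {p=true}.
1 branch closed, 3 open.
Each open branch fixes some atoms; the unmentioned ones are free. Counting distinct full assignments: branch {t=false} (p, r, s, q) contributes 16 new; branch {q=false, r=true, t=true} (p, s) contributes 4 new; branch {p=true} (r, t, s, q) contributes 6 new. Total: 26.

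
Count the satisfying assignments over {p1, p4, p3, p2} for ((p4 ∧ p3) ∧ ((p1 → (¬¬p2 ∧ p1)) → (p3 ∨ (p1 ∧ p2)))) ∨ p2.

10

Initial set: {T (((p4 ∧ p3) ∧ ((p1 → (¬¬p2 ∧ p1)) → (p3 ∨ (p1 ∧ p2)))) ∨ p2)}.
T (((p4 ∧ p3) ∧ ((p1 → (¬¬p2 ∧ p1)) → (p3 ∨ (p1 ∧ p2)))) ∨ p2): β-rule — branch into T ((p4 ∧ p3) ∧ ((p1 → (¬¬p2 ∧ p1)) → (p3 ∨ (p1 ∧ p2))))  //  T p2.
  branch 1 (add T ((p4 ∧ p3) ∧ ((p1 → (¬¬p2 ∧ p1)) → (p3 ∨ (p1 ∧ p2))))):
    T ((p4 ∧ p3) ∧ ((p1 → (¬¬p2 ∧ p1)) → (p3 ∨ (p1 ∧ p2)))): α-rule — add T (p4 ∧ p3), T ((p1 → (¬¬p2 ∧ p1)) → (p3 ∨ (p1 ∧ p2))).
    T (p4 ∧ p3): α-rule — add T p4, T p3.
    T ((p1 → (¬¬p2 ∧ p1)) → (p3 ∨ (p1 ∧ p2))): β-rule — branch into F (p1 → (¬¬p2 ∧ p1))  //  T (p3 ∨ (p1 ∧ p2)).
      branch 1.1 (add F (p1 → (¬¬p2 ∧ p1))):
        F (p1 → (¬¬p2 ∧ p1)): α-rule — add T p1, F (¬¬p2 ∧ p1).
        F (¬¬p2 ∧ p1): β-rule — branch into F ¬¬p2  //  F p1.
          branch 1.1.1 (add F ¬¬p2):
            F ¬¬p2: drop double negation, giving F p2.
            ○ open, literals {p1=1, p2=0, p3=1, p4=1}.
          branch 1.1.2 (add F p1):
            × closes — contains both p1 and ¬p1.
      branch 1.2 (add T (p3 ∨ (p1 ∧ p2))):
        T (p3 ∨ (p1 ∧ p2)): β-rule — branch into T p3  //  T (p1 ∧ p2).
          branch 1.2.1 (add T p3):
            ○ open, literals {p3=1, p4=1}.
          branch 1.2.2 (add T (p1 ∧ p2)):
            T (p1 ∧ p2): α-rule — add T p1, T p2.
            ○ open, literals {p1=1, p2=1, p3=1, p4=1}.
  branch 2 (add T p2):
    ○ open, literals {p2=1}.
1 branch closed, 4 open.
Each open branch fixes some atoms; the unmentioned ones are free. Counting distinct full assignments: branch {p1=1, p2=0, p3=1, p4=1} (none free) contributes 1 new; branch {p3=1, p4=1} (p1, p2) contributes 3 new; branch {p1=1, p2=1, p3=1, p4=1} (none free) contributes 0 new; branch {p2=1} (p1, p4, p3) contributes 6 new. Total: 10.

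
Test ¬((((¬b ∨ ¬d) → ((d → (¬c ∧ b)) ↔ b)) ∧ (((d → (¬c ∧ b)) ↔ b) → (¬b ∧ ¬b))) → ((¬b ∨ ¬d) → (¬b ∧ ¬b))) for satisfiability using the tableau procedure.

Unsatisfiable

Initial set: {¬((((¬b ∨ ¬d) → ((d → (¬c ∧ b)) ↔ b)) ∧ (((d → (¬c ∧ b)) ↔ b) → (¬b ∧ ¬b))) → ((¬b ∨ ¬d) → (¬b ∧ ¬b)))}.
¬((((¬b ∨ ¬d) → ((d → (¬c ∧ b)) ↔ b)) ∧ (((d → (¬c ∧ b)) ↔ b) → (¬b ∧ ¬b))) → ((¬b ∨ ¬d) → (¬b ∧ ¬b))): α-rule — add (((¬b ∨ ¬d) → ((d → (¬c ∧ b)) ↔ b)) ∧ (((d → (¬c ∧ b)) ↔ b) → (¬b ∧ ¬b))), ¬((¬b ∨ ¬d) → (¬b ∧ ¬b)).
(((¬b ∨ ¬d) → ((d → (¬c ∧ b)) ↔ b)) ∧ (((d → (¬c ∧ b)) ↔ b) → (¬b ∧ ¬b))): α-rule — add ((¬b ∨ ¬d) → ((d → (¬c ∧ b)) ↔ b)), (((d → (¬c ∧ b)) ↔ b) → (¬b ∧ ¬b)).
¬((¬b ∨ ¬d) → (¬b ∧ ¬b)): α-rule — add (¬b ∨ ¬d), ¬(¬b ∧ ¬b).
((¬b ∨ ¬d) → ((d → (¬c ∧ b)) ↔ b)): β-rule — branch into ¬(¬b ∨ ¬d)  //  ((d → (¬c ∧ b)) ↔ b).
  branch 1 (add ¬(¬b ∨ ¬d)):
    ¬(¬b ∨ ¬d): α-rule — add ¬¬b, ¬¬d.
    (((d → (¬c ∧ b)) ↔ b) → (¬b ∧ ¬b)): β-rule — branch into ¬((d → (¬c ∧ b)) ↔ b)  //  (¬b ∧ ¬b).
      branch 1.1 (add ¬((d → (¬c ∧ b)) ↔ b)):
        (¬b ∨ ¬d): β-rule — branch into ¬b  //  ¬d.
          branch 1.1.1 (add ¬b):
            × closes — contains both b and ¬b.
          branch 1.1.2 (add ¬d):
            × closes — contains both d and ¬d.
      branch 1.2 (add (¬b ∧ ¬b)):
        (¬b ∧ ¬b): α-rule — add ¬b, ¬b.
        × closes — contains both b and ¬b.
  branch 2 (add ((d → (¬c ∧ b)) ↔ b)):
    (((d → (¬c ∧ b)) ↔ b) → (¬b ∧ ¬b)): β-rule — branch into ¬((d → (¬c ∧ b)) ↔ b)  //  (¬b ∧ ¬b).
      branch 2.1 (add ¬((d → (¬c ∧ b)) ↔ b)):
        (¬b ∨ ¬d): β-rule — branch into ¬b  //  ¬d.
          branch 2.1.1 (add ¬b):
            ¬(¬b ∧ ¬b): β-rule — branch into ¬¬b  //  ¬¬b.
              branch 2.1.1.1 (add ¬¬b):
                × closes — contains both b and ¬b.
              branch 2.1.1.2 (add ¬¬b):
                × closes — contains both b and ¬b.
          branch 2.1.2 (add ¬d):
            ¬(¬b ∧ ¬b): β-rule — branch into ¬¬b  //  ¬¬b.
              branch 2.1.2.1 (add ¬¬b):
                ((d → (¬c ∧ b)) ↔ b): β-rule — branch into (d → (¬c ∧ b)), b  //  ¬(d → (¬c ∧ b)), ¬b.
                  branch 2.1.2.1.1 (add (d → (¬c ∧ b)), b):
                    ¬((d → (¬c ∧ b)) ↔ b): β-rule — branch into (d → (¬c ∧ b)), ¬b  //  ¬(d → (¬c ∧ b)), b.
                      branch 2.1.2.1.1.1 (add (d → (¬c ∧ b)), ¬b):
                        × closes — contains both b and ¬b.
                      branch 2.1.2.1.1.2 (add ¬(d → (¬c ∧ b)), b):
                        ¬(d → (¬c ∧ b)): α-rule — add d, ¬(¬c ∧ b).
                        × closes — contains both d and ¬d.
                  branch 2.1.2.1.2 (add ¬(d → (¬c ∧ b)), ¬b):
                    × closes — contains both b and ¬b.
              branch 2.1.2.2 (add ¬¬b):
                ((d → (¬c ∧ b)) ↔ b): β-rule — branch into (d → (¬c ∧ b)), b  //  ¬(d → (¬c ∧ b)), ¬b.
                  branch 2.1.2.2.1 (add (d → (¬c ∧ b)), b):
                    ¬((d → (¬c ∧ b)) ↔ b): β-rule — branch into (d → (¬c ∧ b)), ¬b  //  ¬(d → (¬c ∧ b)), b.
                      branch 2.1.2.2.1.1 (add (d → (¬c ∧ b)), ¬b):
                        × closes — contains both b and ¬b.
                      branch 2.1.2.2.1.2 (add ¬(d → (¬c ∧ b)), b):
                        ¬(d → (¬c ∧ b)): α-rule — add d, ¬(¬c ∧ b).
                        × closes — contains both d and ¬d.
                  branch 2.1.2.2.2 (add ¬(d → (¬c ∧ b)), ¬b):
                    × closes — contains both b and ¬b.
      branch 2.2 (add (¬b ∧ ¬b)):
        (¬b ∧ ¬b): α-rule — add ¬b, ¬b.
        (¬b ∨ ¬d): β-rule — branch into ¬b  //  ¬d.
          branch 2.2.1 (add ¬b):
            ¬(¬b ∧ ¬b): β-rule — branch into ¬¬b  //  ¬¬b.
              branch 2.2.1.1 (add ¬¬b):
                × closes — contains both b and ¬b.
              branch 2.2.1.2 (add ¬¬b):
                × closes — contains both b and ¬b.
          branch 2.2.2 (add ¬d):
            ¬(¬b ∧ ¬b): β-rule — branch into ¬¬b  //  ¬¬b.
              branch 2.2.2.1 (add ¬¬b):
                × closes — contains both b and ¬b.
              branch 2.2.2.2 (add ¬¬b):
                × closes — contains both b and ¬b.
All 15 branches close.
Every branch closed; the formula is unsatisfiable.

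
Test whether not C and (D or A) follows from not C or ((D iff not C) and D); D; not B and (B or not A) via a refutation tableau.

Yes

Initial set: {(not C or ((D iff not C) and D)); D; (not B and (B or not A)); not (not C and (D or A))}.
(not B and (B or not A)): α-rule — add not B, (B or not A).
(not C or ((D iff not C) and D)): β-rule — branch into not C  //  ((D iff not C) and D).
  branch 1 (add not C):
    not (not C and (D or A)): β-rule — branch into not not C  //  not (D or A).
      branch 1.1 (add not not C):
        × closes — contains both C and not C.
      branch 1.2 (add not (D or A)):
        not (D or A): α-rule — add not D, not A.
        × closes — contains both D and not D.
  branch 2 (add ((D iff not C) and D)):
    ((D iff not C) and D): α-rule — add (D iff not C), D.
    not (not C and (D or A)): β-rule — branch into not not C  //  not (D or A).
      branch 2.1 (add not not C):
        (B or not A): β-rule — branch into B  //  not A.
          branch 2.1.1 (add B):
            × closes — contains both B and not B.
          branch 2.1.2 (add not A):
            (D iff not C): β-rule — branch into D, not C  //  not D, not not C.
              branch 2.1.2.1 (add D, not C):
                × closes — contains both C and not C.
              branch 2.1.2.2 (add not D, not not C):
                × closes — contains both D and not D.
      branch 2.2 (add not (D or A)):
        not (D or A): α-rule — add not D, not A.
        × closes — contains both D and not D.
All 6 branches close.
Every branch closed, so the premises entail the conclusion.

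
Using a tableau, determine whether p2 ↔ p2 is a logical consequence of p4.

Yes

Initial set: {p4; ¬(p2 ↔ p2)}.
¬(p2 ↔ p2): β-rule — branch into p2, ¬p2  //  ¬p2, p2.
  branch 1 (add p2, ¬p2):
    × closes — contains both p2 and ¬p2.
  branch 2 (add ¬p2, p2):
    × closes — contains both p2 and ¬p2.
All 2 branches close.
Every branch closed, so the premises entail the conclusion.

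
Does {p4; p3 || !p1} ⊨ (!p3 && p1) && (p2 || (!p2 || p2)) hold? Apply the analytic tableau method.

Initial set: {p4; (p3 || !p1); !((!p3 && p1) && (p2 || (!p2 || p2)))}.
(p3 || !p1): β-rule — branch into p3  //  !p1.
  branch 1 (add p3):
    !((!p3 && p1) && (p2 || (!p2 || p2))): β-rule — branch into !(!p3 && p1)  //  !(p2 || (!p2 || p2)).
      branch 1.1 (add !(!p3 && p1)):
        !(!p3 && p1): β-rule — branch into !!p3  //  !p1.
          branch 1.1.1 (add !!p3):
            ○ open, literals {p3=true, p4=true}.
          branch 1.1.2 (add !p1):
            ○ open, literals {p1=false, p3=true, p4=true}.
      branch 1.2 (add !(p2 || (!p2 || p2))):
        !(p2 || (!p2 || p2)): α-rule — add !p2, !(!p2 || p2).
        !(!p2 || p2): α-rule — add !!p2, !p2.
        × closes — contains both p2 and !p2.
  branch 2 (add !p1):
    !((!p3 && p1) && (p2 || (!p2 || p2))): β-rule — branch into !(!p3 && p1)  //  !(p2 || (!p2 || p2)).
      branch 2.1 (add !(!p3 && p1)):
        !(!p3 && p1): β-rule — branch into !!p3  //  !p1.
          branch 2.1.1 (add !!p3):
            ○ open, literals {p1=false, p3=true, p4=true}.
          branch 2.1.2 (add !p1):
            ○ open, literals {p1=false, p4=true}.
      branch 2.2 (add !(p2 || (!p2 || p2))):
        !(p2 || (!p2 || p2)): α-rule — add !p2, !(!p2 || p2).
        !(!p2 || p2): α-rule — add !!p2, !p2.
        × closes — contains both p2 and !p2.
2 branches closed, 4 open.
An open branch gives a countermodel: p3=true, p4=true (unmentioned atoms arbitrary); the premises hold there but the conclusion fails.

No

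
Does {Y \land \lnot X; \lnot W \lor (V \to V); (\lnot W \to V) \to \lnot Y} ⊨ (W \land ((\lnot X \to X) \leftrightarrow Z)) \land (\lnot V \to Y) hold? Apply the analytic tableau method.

Initial set: {(Y \land \lnot X); (\lnot W \lor (V \to V)); ((\lnot W \to V) \to \lnot Y); \lnot ((W \land ((\lnot X \to X) \leftrightarrow Z)) \land (\lnot V \to Y))}.
(Y \land \lnot X): α-rule — add Y, \lnot X.
(\lnot W \lor (V \to V)): β-rule — branch into \lnot W  //  (V \to V).
  branch 1 (add \lnot W):
    ((\lnot W \to V) \to \lnot Y): β-rule — branch into \lnot (\lnot W \to V)  //  \lnot Y.
      branch 1.1 (add \lnot (\lnot W \to V)):
        \lnot (\lnot W \to V): α-rule — add \lnot W, \lnot V.
        \lnot ((W \land ((\lnot X \to X) \leftrightarrow Z)) \land (\lnot V \to Y)): β-rule — branch into \lnot (W \land ((\lnot X \to X) \leftrightarrow Z))  //  \lnot (\lnot V \to Y).
          branch 1.1.1 (add \lnot (W \land ((\lnot X \to X) \leftrightarrow Z))):
            \lnot (W \land ((\lnot X \to X) \leftrightarrow Z)): β-rule — branch into \lnot W  //  \lnot ((\lnot X \to X) \leftrightarrow Z).
              branch 1.1.1.1 (add \lnot W):
                ○ open, literals {V=false, W=false, X=false, Y=true}.
              branch 1.1.1.2 (add \lnot ((\lnot X \to X) \leftrightarrow Z)):
                \lnot ((\lnot X \to X) \leftrightarrow Z): β-rule — branch into (\lnot X \to X), \lnot Z  //  \lnot (\lnot X \to X), Z.
                  branch 1.1.1.2.1 (add (\lnot X \to X), \lnot Z):
                    (\lnot X \to X): β-rule — branch into \lnot \lnot X  //  X.
                      branch 1.1.1.2.1.1 (add \lnot \lnot X):
                        × closes — contains both X and \lnot X.
                      branch 1.1.1.2.1.2 (add X):
                        × closes — contains both X and \lnot X.
                  branch 1.1.1.2.2 (add \lnot (\lnot X \to X), Z):
                    \lnot (\lnot X \to X): α-rule — add \lnot X, \lnot X.
                    ○ open, literals {V=false, W=false, X=false, Y=true, Z=true}.
          branch 1.1.2 (add \lnot (\lnot V \to Y)):
            \lnot (\lnot V \to Y): α-rule — add \lnot V, \lnot Y.
            × closes — contains both Y and \lnot Y.
      branch 1.2 (add \lnot Y):
        × closes — contains both Y and \lnot Y.
  branch 2 (add (V \to V)):
    ((\lnot W \to V) \to \lnot Y): β-rule — branch into \lnot (\lnot W \to V)  //  \lnot Y.
      branch 2.1 (add \lnot (\lnot W \to V)):
        \lnot (\lnot W \to V): α-rule — add \lnot W, \lnot V.
        \lnot ((W \land ((\lnot X \to X) \leftrightarrow Z)) \land (\lnot V \to Y)): β-rule — branch into \lnot (W \land ((\lnot X \to X) \leftrightarrow Z))  //  \lnot (\lnot V \to Y).
          branch 2.1.1 (add \lnot (W \land ((\lnot X \to X) \leftrightarrow Z))):
            (V \to V): β-rule — branch into \lnot V  //  V.
              branch 2.1.1.1 (add \lnot V):
                \lnot (W \land ((\lnot X \to X) \leftrightarrow Z)): β-rule — branch into \lnot W  //  \lnot ((\lnot X \to X) \leftrightarrow Z).
                  branch 2.1.1.1.1 (add \lnot W):
                    ○ open, literals {V=false, W=false, X=false, Y=true}.
                  branch 2.1.1.1.2 (add \lnot ((\lnot X \to X) \leftrightarrow Z)):
                    \lnot ((\lnot X \to X) \leftrightarrow Z): β-rule — branch into (\lnot X \to X), \lnot Z  //  \lnot (\lnot X \to X), Z.
                      branch 2.1.1.1.2.1 (add (\lnot X \to X), \lnot Z):
                        (\lnot X \to X): β-rule — branch into \lnot \lnot X  //  X.
                          branch 2.1.1.1.2.1.1 (add \lnot \lnot X):
                            × closes — contains both X and \lnot X.
                          branch 2.1.1.1.2.1.2 (add X):
                            × closes — contains both X and \lnot X.
                      branch 2.1.1.1.2.2 (add \lnot (\lnot X \to X), Z):
                        \lnot (\lnot X \to X): α-rule — add \lnot X, \lnot X.
                        ○ open, literals {V=false, W=false, X=false, Y=true, Z=true}.
              branch 2.1.1.2 (add V):
                × closes — contains both V and \lnot V.
          branch 2.1.2 (add \lnot (\lnot V \to Y)):
            \lnot (\lnot V \to Y): α-rule — add \lnot V, \lnot Y.
            × closes — contains both Y and \lnot Y.
      branch 2.2 (add \lnot Y):
        × closes — contains both Y and \lnot Y.
9 branches closed, 4 open.
An open branch gives a countermodel: V=false, W=false, X=false, Y=true (unmentioned atoms arbitrary); the premises hold there but the conclusion fails.

No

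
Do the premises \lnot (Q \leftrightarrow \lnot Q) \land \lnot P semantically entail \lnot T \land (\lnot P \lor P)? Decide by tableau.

Initial set: {T (\lnot (Q \leftrightarrow \lnot Q) \land \lnot P); F (\lnot T \land (\lnot P \lor P))}.
T (\lnot (Q \leftrightarrow \lnot Q) \land \lnot P): α-rule — add T \lnot (Q \leftrightarrow \lnot Q), T \lnot P.
F (\lnot T \land (\lnot P \lor P)): β-rule — branch into F \lnot T  //  F (\lnot P \lor P).
  branch 1 (add F \lnot T):
    T \lnot (Q \leftrightarrow \lnot Q): β-rule — branch into T Q, F \lnot Q  //  F Q, T \lnot Q.
      branch 1.1 (add T Q, F \lnot Q):
        ○ open, literals {P=F, Q=T, T=T}.
      branch 1.2 (add F Q, T \lnot Q):
        ○ open, literals {P=F, Q=F, T=T}.
  branch 2 (add F (\lnot P \lor P)):
    F (\lnot P \lor P): α-rule — add F \lnot P, F P.
    × closes — contains both P and \lnot P.
1 branch closed, 2 open.
An open branch gives a countermodel: P=F, Q=T, T=T (unmentioned atoms arbitrary); the premises hold there but the conclusion fails.

No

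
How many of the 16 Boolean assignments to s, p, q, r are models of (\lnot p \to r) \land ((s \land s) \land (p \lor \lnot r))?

Initial set: {((\lnot p \to r) \land ((s \land s) \land (p \lor \lnot r)))}.
((\lnot p \to r) \land ((s \land s) \land (p \lor \lnot r))): α-rule — add (\lnot p \to r), ((s \land s) \land (p \lor \lnot r)).
((s \land s) \land (p \lor \lnot r)): α-rule — add (s \land s), (p \lor \lnot r).
(s \land s): α-rule — add s, s.
(\lnot p \to r): β-rule — branch into \lnot \lnot p  //  r.
  branch 1 (add \lnot \lnot p):
    (p \lor \lnot r): β-rule — branch into p  //  \lnot r.
      branch 1.1 (add p):
        ○ open, literals {p=T, s=T}.
      branch 1.2 (add \lnot r):
        ○ open, literals {p=T, r=F, s=T}.
  branch 2 (add r):
    (p \lor \lnot r): β-rule — branch into p  //  \lnot r.
      branch 2.1 (add p):
        ○ open, literals {p=T, r=T, s=T}.
      branch 2.2 (add \lnot r):
        × closes — contains both r and \lnot r.
1 branch closed, 3 open.
Each open branch fixes some atoms; the unmentioned ones are free. Counting distinct full assignments: branch {p=T, s=T} (q, r) contributes 4 new; branch {p=T, r=F, s=T} (q) contributes 0 new; branch {p=T, r=T, s=T} (q) contributes 0 new. Total: 4.

4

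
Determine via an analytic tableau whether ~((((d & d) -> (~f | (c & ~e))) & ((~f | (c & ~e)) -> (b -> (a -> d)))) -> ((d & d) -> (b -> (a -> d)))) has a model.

Unsatisfiable

Initial set: {~((((d & d) -> (~f | (c & ~e))) & ((~f | (c & ~e)) -> (b -> (a -> d)))) -> ((d & d) -> (b -> (a -> d))))}.
~((((d & d) -> (~f | (c & ~e))) & ((~f | (c & ~e)) -> (b -> (a -> d)))) -> ((d & d) -> (b -> (a -> d)))): α-rule — add (((d & d) -> (~f | (c & ~e))) & ((~f | (c & ~e)) -> (b -> (a -> d)))), ~((d & d) -> (b -> (a -> d))).
(((d & d) -> (~f | (c & ~e))) & ((~f | (c & ~e)) -> (b -> (a -> d)))): α-rule — add ((d & d) -> (~f | (c & ~e))), ((~f | (c & ~e)) -> (b -> (a -> d))).
~((d & d) -> (b -> (a -> d))): α-rule — add (d & d), ~(b -> (a -> d)).
(d & d): α-rule — add d, d.
~(b -> (a -> d)): α-rule — add b, ~(a -> d).
~(a -> d): α-rule — add a, ~d.
× closes — contains both d and ~d.
All 1 branch closes.
Every branch closed; the formula is unsatisfiable.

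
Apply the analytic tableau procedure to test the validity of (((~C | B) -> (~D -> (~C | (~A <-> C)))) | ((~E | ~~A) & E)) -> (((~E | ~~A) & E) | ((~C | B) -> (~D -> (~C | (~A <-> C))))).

Assume the negation and expand:
Initial set: {~((((~C | B) -> (~D -> (~C | (~A <-> C)))) | ((~E | ~~A) & E)) -> (((~E | ~~A) & E) | ((~C | B) -> (~D -> (~C | (~A <-> C))))))}.
~((((~C | B) -> (~D -> (~C | (~A <-> C)))) | ((~E | ~~A) & E)) -> (((~E | ~~A) & E) | ((~C | B) -> (~D -> (~C | (~A <-> C)))))): α-rule — add (((~C | B) -> (~D -> (~C | (~A <-> C)))) | ((~E | ~~A) & E)), ~(((~E | ~~A) & E) | ((~C | B) -> (~D -> (~C | (~A <-> C))))).
~(((~E | ~~A) & E) | ((~C | B) -> (~D -> (~C | (~A <-> C))))): α-rule — add ~((~E | ~~A) & E), ~((~C | B) -> (~D -> (~C | (~A <-> C)))).
~((~C | B) -> (~D -> (~C | (~A <-> C)))): α-rule — add (~C | B), ~(~D -> (~C | (~A <-> C))).
~(~D -> (~C | (~A <-> C))): α-rule — add ~D, ~(~C | (~A <-> C)).
~(~C | (~A <-> C)): α-rule — add ~~C, ~(~A <-> C).
(((~C | B) -> (~D -> (~C | (~A <-> C)))) | ((~E | ~~A) & E)): β-rule — branch into ((~C | B) -> (~D -> (~C | (~A <-> C))))  //  ((~E | ~~A) & E).
  branch 1 (add ((~C | B) -> (~D -> (~C | (~A <-> C))))):
    ~((~E | ~~A) & E): β-rule — branch into ~(~E | ~~A)  //  ~E.
      branch 1.1 (add ~(~E | ~~A)):
        ~(~E | ~~A): α-rule — add ~~E, ~~~A.
        ~~~A: drop double negation, giving ~A.
        (~C | B): β-rule — branch into ~C  //  B.
          branch 1.1.1 (add ~C):
            × closes — contains both C and ~C.
          branch 1.1.2 (add B):
            ~(~A <-> C): β-rule — branch into ~A, ~C  //  ~~A, C.
              branch 1.1.2.1 (add ~A, ~C):
                × closes — contains both C and ~C.
              branch 1.1.2.2 (add ~~A, C):
                × closes — contains both A and ~A.
      branch 1.2 (add ~E):
        (~C | B): β-rule — branch into ~C  //  B.
          branch 1.2.1 (add ~C):
            × closes — contains both C and ~C.
          branch 1.2.2 (add B):
            ~(~A <-> C): β-rule — branch into ~A, ~C  //  ~~A, C.
              branch 1.2.2.1 (add ~A, ~C):
                × closes — contains both C and ~C.
              branch 1.2.2.2 (add ~~A, C):
                ((~C | B) -> (~D -> (~C | (~A <-> C)))): β-rule — branch into ~(~C | B)  //  (~D -> (~C | (~A <-> C))).
                  branch 1.2.2.2.1 (add ~(~C | B)):
                    ~(~C | B): α-rule — add ~~C, ~B.
                    × closes — contains both B and ~B.
                  branch 1.2.2.2.2 (add (~D -> (~C | (~A <-> C)))):
                    (~D -> (~C | (~A <-> C))): β-rule — branch into ~~D  //  (~C | (~A <-> C)).
                      branch 1.2.2.2.2.1 (add ~~D):
                        × closes — contains both D and ~D.
                      branch 1.2.2.2.2.2 (add (~C | (~A <-> C))):
                        (~C | (~A <-> C)): β-rule — branch into ~C  //  (~A <-> C).
                          branch 1.2.2.2.2.2.1 (add ~C):
                            × closes — contains both C and ~C.
                          branch 1.2.2.2.2.2.2 (add (~A <-> C)):
                            (~A <-> C): β-rule — branch into ~A, C  //  ~~A, ~C.
                              branch 1.2.2.2.2.2.2.1 (add ~A, C):
                                × closes — contains both A and ~A.
                              branch 1.2.2.2.2.2.2.2 (add ~~A, ~C):
                                × closes — contains both C and ~C.
  branch 2 (add ((~E | ~~A) & E)):
    ((~E | ~~A) & E): α-rule — add (~E | ~~A), E.
    ~((~E | ~~A) & E): β-rule — branch into ~(~E | ~~A)  //  ~E.
      branch 2.1 (add ~(~E | ~~A)):
        ~(~E | ~~A): α-rule — add ~~E, ~~~A.
        ~~~A: drop double negation, giving ~A.
        (~C | B): β-rule — branch into ~C  //  B.
          branch 2.1.1 (add ~C):
            × closes — contains both C and ~C.
          branch 2.1.2 (add B):
            ~(~A <-> C): β-rule — branch into ~A, ~C  //  ~~A, C.
              branch 2.1.2.1 (add ~A, ~C):
                × closes — contains both C and ~C.
              branch 2.1.2.2 (add ~~A, C):
                × closes — contains both A and ~A.
      branch 2.2 (add ~E):
        × closes — contains both E and ~E.
All 14 branches close.
Every branch closed, so the negation is unsatisfiable and the formula is valid.

Valid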